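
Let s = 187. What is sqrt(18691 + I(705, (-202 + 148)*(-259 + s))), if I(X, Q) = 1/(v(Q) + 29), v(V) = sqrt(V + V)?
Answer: 2*sqrt(135510 + 168219*sqrt(6))/sqrt(29 + 36*sqrt(6)) ≈ 136.72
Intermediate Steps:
v(V) = sqrt(2)*sqrt(V) (v(V) = sqrt(2*V) = sqrt(2)*sqrt(V))
I(X, Q) = 1/(29 + sqrt(2)*sqrt(Q)) (I(X, Q) = 1/(sqrt(2)*sqrt(Q) + 29) = 1/(29 + sqrt(2)*sqrt(Q)))
sqrt(18691 + I(705, (-202 + 148)*(-259 + s))) = sqrt(18691 + 1/(29 + sqrt(2)*sqrt((-202 + 148)*(-259 + 187)))) = sqrt(18691 + 1/(29 + sqrt(2)*sqrt(-54*(-72)))) = sqrt(18691 + 1/(29 + sqrt(2)*sqrt(3888))) = sqrt(18691 + 1/(29 + sqrt(2)*(36*sqrt(3)))) = sqrt(18691 + 1/(29 + 36*sqrt(6)))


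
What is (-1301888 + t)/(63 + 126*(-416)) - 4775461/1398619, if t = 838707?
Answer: 397804037306/73221900507 ≈ 5.4329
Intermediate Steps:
(-1301888 + t)/(63 + 126*(-416)) - 4775461/1398619 = (-1301888 + 838707)/(63 + 126*(-416)) - 4775461/1398619 = -463181/(63 - 52416) - 4775461*1/1398619 = -463181/(-52353) - 4775461/1398619 = -463181*(-1/52353) - 4775461/1398619 = 463181/52353 - 4775461/1398619 = 397804037306/73221900507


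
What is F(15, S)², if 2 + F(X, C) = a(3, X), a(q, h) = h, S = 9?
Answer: 169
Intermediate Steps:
F(X, C) = -2 + X
F(15, S)² = (-2 + 15)² = 13² = 169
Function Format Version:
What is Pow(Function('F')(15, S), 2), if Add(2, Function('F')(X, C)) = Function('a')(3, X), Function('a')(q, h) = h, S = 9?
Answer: 169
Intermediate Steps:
Function('F')(X, C) = Add(-2, X)
Pow(Function('F')(15, S), 2) = Pow(Add(-2, 15), 2) = Pow(13, 2) = 169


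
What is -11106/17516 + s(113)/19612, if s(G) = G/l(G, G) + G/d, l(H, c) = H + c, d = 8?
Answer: -435109401/687047584 ≈ -0.63330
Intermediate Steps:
s(G) = ½ + G/8 (s(G) = G/(G + G) + G/8 = G/((2*G)) + G*(⅛) = G*(1/(2*G)) + G/8 = ½ + G/8)
-11106/17516 + s(113)/19612 = -11106/17516 + (½ + (⅛)*113)/19612 = -11106*1/17516 + (½ + 113/8)*(1/19612) = -5553/8758 + (117/8)*(1/19612) = -5553/8758 + 117/156896 = -435109401/687047584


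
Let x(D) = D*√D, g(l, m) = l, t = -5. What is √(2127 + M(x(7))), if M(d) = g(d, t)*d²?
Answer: √(2127 + 2401*√7) ≈ 92.084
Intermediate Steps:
x(D) = D^(3/2)
M(d) = d³ (M(d) = d*d² = d³)
√(2127 + M(x(7))) = √(2127 + (7^(3/2))³) = √(2127 + (7*√7)³) = √(2127 + 2401*√7)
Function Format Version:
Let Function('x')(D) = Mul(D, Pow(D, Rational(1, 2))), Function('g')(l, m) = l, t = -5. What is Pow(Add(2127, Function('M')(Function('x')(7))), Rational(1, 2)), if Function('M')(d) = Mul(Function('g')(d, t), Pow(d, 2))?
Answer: Pow(Add(2127, Mul(2401, Pow(7, Rational(1, 2)))), Rational(1, 2)) ≈ 92.084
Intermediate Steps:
Function('x')(D) = Pow(D, Rational(3, 2))
Function('M')(d) = Pow(d, 3) (Function('M')(d) = Mul(d, Pow(d, 2)) = Pow(d, 3))
Pow(Add(2127, Function('M')(Function('x')(7))), Rational(1, 2)) = Pow(Add(2127, Pow(Pow(7, Rational(3, 2)), 3)), Rational(1, 2)) = Pow(Add(2127, Pow(Mul(7, Pow(7, Rational(1, 2))), 3)), Rational(1, 2)) = Pow(Add(2127, Mul(2401, Pow(7, Rational(1, 2)))), Rational(1, 2))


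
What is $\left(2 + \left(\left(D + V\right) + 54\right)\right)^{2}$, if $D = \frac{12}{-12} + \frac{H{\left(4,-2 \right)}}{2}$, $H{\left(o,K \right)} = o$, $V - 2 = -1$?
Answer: $3364$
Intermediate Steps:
$V = 1$ ($V = 2 - 1 = 1$)
$D = 1$ ($D = \frac{12}{-12} + \frac{4}{2} = 12 \left(- \frac{1}{12}\right) + 4 \cdot \frac{1}{2} = -1 + 2 = 1$)
$\left(2 + \left(\left(D + V\right) + 54\right)\right)^{2} = \left(2 + \left(\left(1 + 1\right) + 54\right)\right)^{2} = \left(2 + \left(2 + 54\right)\right)^{2} = \left(2 + 56\right)^{2} = 58^{2} = 3364$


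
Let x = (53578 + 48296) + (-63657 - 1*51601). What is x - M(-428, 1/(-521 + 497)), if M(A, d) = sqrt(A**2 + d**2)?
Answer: -13384 - sqrt(105513985)/24 ≈ -13812.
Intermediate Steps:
x = -13384 (x = 101874 + (-63657 - 51601) = 101874 - 115258 = -13384)
x - M(-428, 1/(-521 + 497)) = -13384 - sqrt((-428)**2 + (1/(-521 + 497))**2) = -13384 - sqrt(183184 + (1/(-24))**2) = -13384 - sqrt(183184 + (-1/24)**2) = -13384 - sqrt(183184 + 1/576) = -13384 - sqrt(105513985/576) = -13384 - sqrt(105513985)/24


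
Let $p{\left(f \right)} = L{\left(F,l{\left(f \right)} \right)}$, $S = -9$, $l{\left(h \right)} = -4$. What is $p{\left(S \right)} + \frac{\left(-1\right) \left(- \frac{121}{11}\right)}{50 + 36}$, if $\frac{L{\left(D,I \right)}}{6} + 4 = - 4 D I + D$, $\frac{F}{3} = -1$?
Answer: $- \frac{28369}{86} \approx -329.87$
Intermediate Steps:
$F = -3$ ($F = 3 \left(-1\right) = -3$)
$L{\left(D,I \right)} = -24 + 6 D - 24 D I$ ($L{\left(D,I \right)} = -24 + 6 \left(- 4 D I + D\right) = -24 + 6 \left(D - 4 D I\right) = -24 - \left(- 6 D + 24 D I\right) = -24 + 6 D - 24 D I$)
$p{\left(f \right)} = -330$ ($p{\left(f \right)} = -24 + 6 \left(-3\right) - \left(-72\right) \left(-4\right) = -24 - 18 - 288 = -330$)
$p{\left(S \right)} + \frac{\left(-1\right) \left(- \frac{121}{11}\right)}{50 + 36} = -330 + \frac{\left(-1\right) \left(- \frac{121}{11}\right)}{50 + 36} = -330 + \frac{\left(-1\right) \left(\left(-121\right) \frac{1}{11}\right)}{86} = -330 + \frac{\left(-1\right) \left(-11\right)}{86} = -330 + \frac{1}{86} \cdot 11 = -330 + \frac{11}{86} = - \frac{28369}{86}$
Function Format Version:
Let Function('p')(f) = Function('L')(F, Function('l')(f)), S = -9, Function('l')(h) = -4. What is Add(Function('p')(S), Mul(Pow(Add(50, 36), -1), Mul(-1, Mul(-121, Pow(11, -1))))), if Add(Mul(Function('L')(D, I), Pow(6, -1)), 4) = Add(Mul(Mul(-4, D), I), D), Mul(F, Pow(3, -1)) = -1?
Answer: Rational(-28369, 86) ≈ -329.87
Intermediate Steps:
F = -3 (F = Mul(3, -1) = -3)
Function('L')(D, I) = Add(-24, Mul(6, D), Mul(-24, D, I)) (Function('L')(D, I) = Add(-24, Mul(6, Add(Mul(Mul(-4, D), I), D))) = Add(-24, Mul(6, Add(Mul(-4, D, I), D))) = Add(-24, Mul(6, Add(D, Mul(-4, D, I)))) = Add(-24, Add(Mul(6, D), Mul(-24, D, I))) = Add(-24, Mul(6, D), Mul(-24, D, I)))
Function('p')(f) = -330 (Function('p')(f) = Add(-24, Mul(6, -3), Mul(-24, -3, -4)) = Add(-24, -18, -288) = -330)
Add(Function('p')(S), Mul(Pow(Add(50, 36), -1), Mul(-1, Mul(-121, Pow(11, -1))))) = Add(-330, Mul(Pow(Add(50, 36), -1), Mul(-1, Mul(-121, Pow(11, -1))))) = Add(-330, Mul(Pow(86, -1), Mul(-1, Mul(-121, Rational(1, 11))))) = Add(-330, Mul(Rational(1, 86), Mul(-1, -11))) = Add(-330, Mul(Rational(1, 86), 11)) = Add(-330, Rational(11, 86)) = Rational(-28369, 86)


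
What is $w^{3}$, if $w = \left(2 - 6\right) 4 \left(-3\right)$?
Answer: $110592$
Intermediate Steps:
$w = 48$ ($w = \left(2 - 6\right) 4 \left(-3\right) = \left(-4\right) 4 \left(-3\right) = \left(-16\right) \left(-3\right) = 48$)
$w^{3} = 48^{3} = 110592$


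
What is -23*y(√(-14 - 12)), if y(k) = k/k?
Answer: -23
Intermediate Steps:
y(k) = 1
-23*y(√(-14 - 12)) = -23*1 = -23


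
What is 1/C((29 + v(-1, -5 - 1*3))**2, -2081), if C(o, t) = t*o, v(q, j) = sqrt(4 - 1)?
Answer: -211/365342441 + 29*sqrt(3)/730684882 ≈ -5.0880e-7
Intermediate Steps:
v(q, j) = sqrt(3)
C(o, t) = o*t
1/C((29 + v(-1, -5 - 1*3))**2, -2081) = 1/((29 + sqrt(3))**2*(-2081)) = 1/(-2081*(29 + sqrt(3))**2) = -1/(2081*(29 + sqrt(3))**2)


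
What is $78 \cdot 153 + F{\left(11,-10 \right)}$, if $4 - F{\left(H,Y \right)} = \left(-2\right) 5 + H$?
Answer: $11937$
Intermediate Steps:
$F{\left(H,Y \right)} = 14 - H$ ($F{\left(H,Y \right)} = 4 - \left(\left(-2\right) 5 + H\right) = 4 - \left(-10 + H\right) = 14 - H$)
$78 \cdot 153 + F{\left(11,-10 \right)} = 78 \cdot 153 + \left(14 - 11\right) = 11934 + \left(14 - 11\right) = 11934 + 3 = 11937$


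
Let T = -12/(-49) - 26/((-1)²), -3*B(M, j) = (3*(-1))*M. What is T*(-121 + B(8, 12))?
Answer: 142606/49 ≈ 2910.3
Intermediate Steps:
B(M, j) = M (B(M, j) = -3*(-1)*M/3 = -(-1)*M = M)
T = -1262/49 (T = -12*(-1/49) - 26/1 = 12/49 - 26*1 = 12/49 - 26 = -1262/49 ≈ -25.755)
T*(-121 + B(8, 12)) = -1262*(-121 + 8)/49 = -1262/49*(-113) = 142606/49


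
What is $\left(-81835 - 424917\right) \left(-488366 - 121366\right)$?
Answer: $308982910464$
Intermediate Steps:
$\left(-81835 - 424917\right) \left(-488366 - 121366\right) = \left(-506752\right) \left(-609732\right) = 308982910464$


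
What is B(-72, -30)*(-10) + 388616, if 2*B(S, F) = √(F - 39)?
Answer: 388616 - 5*I*√69 ≈ 3.8862e+5 - 41.533*I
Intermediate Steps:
B(S, F) = √(-39 + F)/2 (B(S, F) = √(F - 39)/2 = √(-39 + F)/2)
B(-72, -30)*(-10) + 388616 = (√(-39 - 30)/2)*(-10) + 388616 = (√(-69)/2)*(-10) + 388616 = ((I*√69)/2)*(-10) + 388616 = (I*√69/2)*(-10) + 388616 = -5*I*√69 + 388616 = 388616 - 5*I*√69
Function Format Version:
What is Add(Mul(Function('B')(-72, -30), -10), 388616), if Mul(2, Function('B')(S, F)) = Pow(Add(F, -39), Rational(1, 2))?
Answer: Add(388616, Mul(-5, I, Pow(69, Rational(1, 2)))) ≈ Add(3.8862e+5, Mul(-41.533, I))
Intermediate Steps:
Function('B')(S, F) = Mul(Rational(1, 2), Pow(Add(-39, F), Rational(1, 2))) (Function('B')(S, F) = Mul(Rational(1, 2), Pow(Add(F, -39), Rational(1, 2))) = Mul(Rational(1, 2), Pow(Add(-39, F), Rational(1, 2))))
Add(Mul(Function('B')(-72, -30), -10), 388616) = Add(Mul(Mul(Rational(1, 2), Pow(Add(-39, -30), Rational(1, 2))), -10), 388616) = Add(Mul(Mul(Rational(1, 2), Pow(-69, Rational(1, 2))), -10), 388616) = Add(Mul(Mul(Rational(1, 2), Mul(I, Pow(69, Rational(1, 2)))), -10), 388616) = Add(Mul(Mul(Rational(1, 2), I, Pow(69, Rational(1, 2))), -10), 388616) = Add(Mul(-5, I, Pow(69, Rational(1, 2))), 388616) = Add(388616, Mul(-5, I, Pow(69, Rational(1, 2))))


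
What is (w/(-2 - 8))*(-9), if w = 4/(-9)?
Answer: -⅖ ≈ -0.40000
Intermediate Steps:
w = -4/9 (w = 4*(-⅑) = -4/9 ≈ -0.44444)
(w/(-2 - 8))*(-9) = -4/(9*(-2 - 8))*(-9) = -4/9/(-10)*(-9) = -4/9*(-⅒)*(-9) = (2/45)*(-9) = -⅖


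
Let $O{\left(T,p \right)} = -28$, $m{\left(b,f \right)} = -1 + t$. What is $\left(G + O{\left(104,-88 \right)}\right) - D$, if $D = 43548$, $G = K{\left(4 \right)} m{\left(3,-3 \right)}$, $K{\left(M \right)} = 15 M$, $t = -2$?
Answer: $-43756$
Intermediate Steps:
$m{\left(b,f \right)} = -3$ ($m{\left(b,f \right)} = -1 - 2 = -3$)
$G = -180$ ($G = 15 \cdot 4 \left(-3\right) = 60 \left(-3\right) = -180$)
$\left(G + O{\left(104,-88 \right)}\right) - D = \left(-180 - 28\right) - 43548 = -208 - 43548 = -43756$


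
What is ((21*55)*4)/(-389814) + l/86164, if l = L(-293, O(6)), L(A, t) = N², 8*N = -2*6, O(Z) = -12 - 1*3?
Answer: -264800399/22391955664 ≈ -0.011826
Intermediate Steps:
O(Z) = -15 (O(Z) = -12 - 3 = -15)
N = -3/2 (N = (-2*6)/8 = (⅛)*(-12) = -3/2 ≈ -1.5000)
L(A, t) = 9/4 (L(A, t) = (-3/2)² = 9/4)
l = 9/4 ≈ 2.2500
((21*55)*4)/(-389814) + l/86164 = ((21*55)*4)/(-389814) + (9/4)/86164 = (1155*4)*(-1/389814) + (9/4)*(1/86164) = 4620*(-1/389814) + 9/344656 = -770/64969 + 9/344656 = -264800399/22391955664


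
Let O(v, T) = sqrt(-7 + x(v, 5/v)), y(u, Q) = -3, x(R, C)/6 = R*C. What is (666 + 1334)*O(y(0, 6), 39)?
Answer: 2000*sqrt(23) ≈ 9591.7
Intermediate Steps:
x(R, C) = 6*C*R (x(R, C) = 6*(R*C) = 6*(C*R) = 6*C*R)
O(v, T) = sqrt(23) (O(v, T) = sqrt(-7 + 6*(5/v)*v) = sqrt(-7 + 30) = sqrt(23))
(666 + 1334)*O(y(0, 6), 39) = (666 + 1334)*sqrt(23) = 2000*sqrt(23)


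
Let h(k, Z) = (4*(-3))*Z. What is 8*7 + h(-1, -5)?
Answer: 116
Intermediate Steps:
h(k, Z) = -12*Z
8*7 + h(-1, -5) = 8*7 - 12*(-5) = 56 + 60 = 116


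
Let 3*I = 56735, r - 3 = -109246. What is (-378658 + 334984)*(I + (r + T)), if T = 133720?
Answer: -1894956628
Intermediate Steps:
r = -109243 (r = 3 - 109246 = -109243)
I = 56735/3 (I = (⅓)*56735 = 56735/3 ≈ 18912.)
(-378658 + 334984)*(I + (r + T)) = (-378658 + 334984)*(56735/3 + (-109243 + 133720)) = -43674*(56735/3 + 24477) = -43674*130166/3 = -1894956628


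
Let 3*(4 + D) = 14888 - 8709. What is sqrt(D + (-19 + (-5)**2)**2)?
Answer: 5*sqrt(753)/3 ≈ 45.735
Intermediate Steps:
D = 6167/3 (D = -4 + (14888 - 8709)/3 = -4 + (1/3)*6179 = -4 + 6179/3 = 6167/3 ≈ 2055.7)
sqrt(D + (-19 + (-5)**2)**2) = sqrt(6167/3 + (-19 + (-5)**2)**2) = sqrt(6167/3 + (-19 + 25)**2) = sqrt(6167/3 + 6**2) = sqrt(6167/3 + 36) = sqrt(6275/3) = 5*sqrt(753)/3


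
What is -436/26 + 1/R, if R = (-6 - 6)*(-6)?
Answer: -15683/936 ≈ -16.755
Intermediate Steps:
R = 72 (R = -12*(-6) = 72)
-436/26 + 1/R = -436/26 + 1/72 = -436*1/26 + 1*(1/72) = -218/13 + 1/72 = -15683/936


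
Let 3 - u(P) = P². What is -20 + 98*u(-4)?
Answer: -1294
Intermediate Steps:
u(P) = 3 - P²
-20 + 98*u(-4) = -20 + 98*(3 - 1*(-4)²) = -20 + 98*(3 - 1*16) = -20 + 98*(3 - 16) = -20 + 98*(-13) = -20 - 1274 = -1294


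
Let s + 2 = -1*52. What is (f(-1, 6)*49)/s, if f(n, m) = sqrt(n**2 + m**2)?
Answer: -49*sqrt(37)/54 ≈ -5.5195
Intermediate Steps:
f(n, m) = sqrt(m**2 + n**2)
s = -54 (s = -2 - 1*52 = -2 - 52 = -54)
(f(-1, 6)*49)/s = (sqrt(6**2 + (-1)**2)*49)/(-54) = (sqrt(36 + 1)*49)*(-1/54) = (sqrt(37)*49)*(-1/54) = (49*sqrt(37))*(-1/54) = -49*sqrt(37)/54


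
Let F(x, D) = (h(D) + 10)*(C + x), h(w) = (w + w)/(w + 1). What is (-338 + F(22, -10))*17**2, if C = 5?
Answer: -2312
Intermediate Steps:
h(w) = 2*w/(1 + w) (h(w) = (2*w)/(1 + w) = 2*w/(1 + w))
F(x, D) = (5 + x)*(10 + 2*D/(1 + D)) (F(x, D) = (2*D/(1 + D) + 10)*(5 + x) = (10 + 2*D/(1 + D))*(5 + x) = (5 + x)*(10 + 2*D/(1 + D)))
(-338 + F(22, -10))*17**2 = (-338 + 2*(25 + 5*22 + 30*(-10) + 6*(-10)*22)/(1 - 10))*17**2 = (-338 + 2*(25 + 110 - 300 - 1320)/(-9))*289 = (-338 + 2*(-1/9)*(-1485))*289 = (-338 + 330)*289 = -8*289 = -2312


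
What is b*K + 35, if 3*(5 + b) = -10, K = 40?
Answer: -895/3 ≈ -298.33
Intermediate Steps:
b = -25/3 (b = -5 + (1/3)*(-10) = -5 - 10/3 = -25/3 ≈ -8.3333)
b*K + 35 = -25/3*40 + 35 = -1000/3 + 35 = -895/3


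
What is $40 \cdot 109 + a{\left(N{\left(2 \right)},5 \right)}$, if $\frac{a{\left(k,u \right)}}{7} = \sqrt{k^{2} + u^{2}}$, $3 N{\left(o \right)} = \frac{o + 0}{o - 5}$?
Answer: $4360 + \frac{7 \sqrt{2029}}{9} \approx 4395.0$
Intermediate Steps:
$N{\left(o \right)} = \frac{o}{3 \left(-5 + o\right)}$ ($N{\left(o \right)} = \frac{\left(o + 0\right) \frac{1}{o - 5}}{3} = \frac{o \frac{1}{-5 + o}}{3} = \frac{o}{3 \left(-5 + o\right)}$)
$a{\left(k,u \right)} = 7 \sqrt{k^{2} + u^{2}}$
$40 \cdot 109 + a{\left(N{\left(2 \right)},5 \right)} = 40 \cdot 109 + 7 \sqrt{\left(\frac{1}{3} \cdot 2 \frac{1}{-5 + 2}\right)^{2} + 5^{2}} = 4360 + 7 \sqrt{\left(\frac{1}{3} \cdot 2 \frac{1}{-3}\right)^{2} + 25} = 4360 + 7 \sqrt{\left(\frac{1}{3} \cdot 2 \left(- \frac{1}{3}\right)\right)^{2} + 25} = 4360 + 7 \sqrt{\left(- \frac{2}{9}\right)^{2} + 25} = 4360 + 7 \sqrt{\frac{4}{81} + 25} = 4360 + 7 \sqrt{\frac{2029}{81}} = 4360 + 7 \frac{\sqrt{2029}}{9} = 4360 + \frac{7 \sqrt{2029}}{9}$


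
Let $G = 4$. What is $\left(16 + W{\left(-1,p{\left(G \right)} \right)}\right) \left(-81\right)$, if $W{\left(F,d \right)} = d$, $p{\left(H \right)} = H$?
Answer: $-1620$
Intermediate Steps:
$\left(16 + W{\left(-1,p{\left(G \right)} \right)}\right) \left(-81\right) = \left(16 + 4\right) \left(-81\right) = 20 \left(-81\right) = -1620$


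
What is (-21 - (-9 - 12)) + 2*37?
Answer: 74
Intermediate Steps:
(-21 - (-9 - 12)) + 2*37 = (-21 - 1*(-21)) + 74 = (-21 + 21) + 74 = 0 + 74 = 74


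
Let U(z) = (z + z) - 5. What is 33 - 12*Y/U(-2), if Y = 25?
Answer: 199/3 ≈ 66.333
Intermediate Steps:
U(z) = -5 + 2*z (U(z) = 2*z - 5 = -5 + 2*z)
33 - 12*Y/U(-2) = 33 - 300/(-5 + 2*(-2)) = 33 - 300/(-5 - 4) = 33 - 300/(-9) = 33 - 300*(-1)/9 = 33 - 12*(-25/9) = 33 + 100/3 = 199/3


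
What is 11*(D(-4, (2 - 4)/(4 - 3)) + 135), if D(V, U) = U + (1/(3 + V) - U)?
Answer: 1474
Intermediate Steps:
D(V, U) = 1/(3 + V)
11*(D(-4, (2 - 4)/(4 - 3)) + 135) = 11*(1/(3 - 4) + 135) = 11*(1/(-1) + 135) = 11*(-1 + 135) = 11*134 = 1474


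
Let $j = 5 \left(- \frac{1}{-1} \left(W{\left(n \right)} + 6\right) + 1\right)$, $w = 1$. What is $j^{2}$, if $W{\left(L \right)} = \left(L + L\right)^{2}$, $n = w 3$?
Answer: $46225$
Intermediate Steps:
$n = 3$ ($n = 1 \cdot 3 = 3$)
$W{\left(L \right)} = 4 L^{2}$ ($W{\left(L \right)} = \left(2 L\right)^{2} = 4 L^{2}$)
$j = 215$ ($j = 5 \left(- \frac{1}{-1} \left(4 \cdot 3^{2} + 6\right) + 1\right) = 5 \left(\left(-1\right) \left(-1\right) \left(4 \cdot 9 + 6\right) + 1\right) = 5 \left(1 \left(36 + 6\right) + 1\right) = 5 \left(1 \cdot 42 + 1\right) = 5 \left(42 + 1\right) = 5 \cdot 43 = 215$)
$j^{2} = 215^{2} = 46225$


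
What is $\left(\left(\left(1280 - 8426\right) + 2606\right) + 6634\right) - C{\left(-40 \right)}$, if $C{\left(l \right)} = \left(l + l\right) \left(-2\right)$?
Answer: $1934$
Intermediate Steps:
$C{\left(l \right)} = - 4 l$ ($C{\left(l \right)} = 2 l \left(-2\right) = - 4 l$)
$\left(\left(\left(1280 - 8426\right) + 2606\right) + 6634\right) - C{\left(-40 \right)} = \left(\left(\left(1280 - 8426\right) + 2606\right) + 6634\right) - \left(-4\right) \left(-40\right) = \left(\left(-7146 + 2606\right) + 6634\right) - 160 = \left(-4540 + 6634\right) - 160 = 2094 - 160 = 1934$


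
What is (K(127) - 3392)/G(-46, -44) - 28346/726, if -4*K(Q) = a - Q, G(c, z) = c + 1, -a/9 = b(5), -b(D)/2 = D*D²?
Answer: 1048231/21780 ≈ 48.128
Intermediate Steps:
b(D) = -2*D³ (b(D) = -2*D*D² = -2*D³)
a = 2250 (a = -(-18)*5³ = -(-18)*125 = -9*(-250) = 2250)
G(c, z) = 1 + c
K(Q) = -1125/2 + Q/4 (K(Q) = -(2250 - Q)/4 = -1125/2 + Q/4)
(K(127) - 3392)/G(-46, -44) - 28346/726 = ((-1125/2 + (¼)*127) - 3392)/(1 - 46) - 28346/726 = ((-1125/2 + 127/4) - 3392)/(-45) - 28346*1/726 = (-2123/4 - 3392)*(-1/45) - 14173/363 = -15691/4*(-1/45) - 14173/363 = 15691/180 - 14173/363 = 1048231/21780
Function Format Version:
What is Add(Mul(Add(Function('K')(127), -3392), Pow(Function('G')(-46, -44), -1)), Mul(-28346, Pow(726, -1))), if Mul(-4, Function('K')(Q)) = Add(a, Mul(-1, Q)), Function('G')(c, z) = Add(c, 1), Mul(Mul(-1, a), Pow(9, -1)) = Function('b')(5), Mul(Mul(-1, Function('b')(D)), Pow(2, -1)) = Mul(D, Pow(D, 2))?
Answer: Rational(1048231, 21780) ≈ 48.128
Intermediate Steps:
Function('b')(D) = Mul(-2, Pow(D, 3)) (Function('b')(D) = Mul(-2, Mul(D, Pow(D, 2))) = Mul(-2, Pow(D, 3)))
a = 2250 (a = Mul(-9, Mul(-2, Pow(5, 3))) = Mul(-9, Mul(-2, 125)) = Mul(-9, -250) = 2250)
Function('G')(c, z) = Add(1, c)
Function('K')(Q) = Add(Rational(-1125, 2), Mul(Rational(1, 4), Q)) (Function('K')(Q) = Mul(Rational(-1, 4), Add(2250, Mul(-1, Q))) = Add(Rational(-1125, 2), Mul(Rational(1, 4), Q)))
Add(Mul(Add(Function('K')(127), -3392), Pow(Function('G')(-46, -44), -1)), Mul(-28346, Pow(726, -1))) = Add(Mul(Add(Add(Rational(-1125, 2), Mul(Rational(1, 4), 127)), -3392), Pow(Add(1, -46), -1)), Mul(-28346, Pow(726, -1))) = Add(Mul(Add(Add(Rational(-1125, 2), Rational(127, 4)), -3392), Pow(-45, -1)), Mul(-28346, Rational(1, 726))) = Add(Mul(Add(Rational(-2123, 4), -3392), Rational(-1, 45)), Rational(-14173, 363)) = Add(Mul(Rational(-15691, 4), Rational(-1, 45)), Rational(-14173, 363)) = Add(Rational(15691, 180), Rational(-14173, 363)) = Rational(1048231, 21780)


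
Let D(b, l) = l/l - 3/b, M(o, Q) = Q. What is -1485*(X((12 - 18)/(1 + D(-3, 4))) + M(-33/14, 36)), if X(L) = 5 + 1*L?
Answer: -57915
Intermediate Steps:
D(b, l) = 1 - 3/b
X(L) = 5 + L
-1485*(X((12 - 18)/(1 + D(-3, 4))) + M(-33/14, 36)) = -1485*((5 + (12 - 18)/(1 + (-3 - 3)/(-3))) + 36) = -1485*((5 - 6/(1 - ⅓*(-6))) + 36) = -1485*((5 - 6/(1 + 2)) + 36) = -1485*((5 - 6/3) + 36) = -1485*((5 - 6*⅓) + 36) = -1485*((5 - 2) + 36) = -1485*(3 + 36) = -1485*39 = -57915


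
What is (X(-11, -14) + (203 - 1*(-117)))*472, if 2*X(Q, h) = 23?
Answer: 156468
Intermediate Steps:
X(Q, h) = 23/2 (X(Q, h) = (½)*23 = 23/2)
(X(-11, -14) + (203 - 1*(-117)))*472 = (23/2 + (203 - 1*(-117)))*472 = (23/2 + (203 + 117))*472 = (23/2 + 320)*472 = (663/2)*472 = 156468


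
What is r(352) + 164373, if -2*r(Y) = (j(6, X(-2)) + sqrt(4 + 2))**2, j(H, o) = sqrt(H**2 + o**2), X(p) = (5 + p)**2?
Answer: 328623/2 - 3*sqrt(78) ≈ 1.6429e+5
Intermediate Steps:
r(Y) = -(sqrt(6) + 3*sqrt(13))**2/2 (r(Y) = -(sqrt(6**2 + ((5 - 2)**2)**2) + sqrt(4 + 2))**2/2 = -(sqrt(36 + (3**2)**2) + sqrt(6))**2/2 = -(sqrt(36 + 9**2) + sqrt(6))**2/2 = -(sqrt(36 + 81) + sqrt(6))**2/2 = -(sqrt(117) + sqrt(6))**2/2 = -(3*sqrt(13) + sqrt(6))**2/2 = -(sqrt(6) + 3*sqrt(13))**2/2)
r(352) + 164373 = (-123/2 - 3*sqrt(78)) + 164373 = 328623/2 - 3*sqrt(78)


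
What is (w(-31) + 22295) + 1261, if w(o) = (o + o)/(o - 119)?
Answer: 1766731/75 ≈ 23556.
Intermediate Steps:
w(o) = 2*o/(-119 + o) (w(o) = (2*o)/(-119 + o) = 2*o/(-119 + o))
(w(-31) + 22295) + 1261 = (2*(-31)/(-119 - 31) + 22295) + 1261 = (2*(-31)/(-150) + 22295) + 1261 = (2*(-31)*(-1/150) + 22295) + 1261 = (31/75 + 22295) + 1261 = 1672156/75 + 1261 = 1766731/75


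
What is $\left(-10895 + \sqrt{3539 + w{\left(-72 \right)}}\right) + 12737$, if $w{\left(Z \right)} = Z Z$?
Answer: $1842 + \sqrt{8723} \approx 1935.4$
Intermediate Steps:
$w{\left(Z \right)} = Z^{2}$
$\left(-10895 + \sqrt{3539 + w{\left(-72 \right)}}\right) + 12737 = \left(-10895 + \sqrt{3539 + \left(-72\right)^{2}}\right) + 12737 = \left(-10895 + \sqrt{3539 + 5184}\right) + 12737 = \left(-10895 + \sqrt{8723}\right) + 12737 = 1842 + \sqrt{8723}$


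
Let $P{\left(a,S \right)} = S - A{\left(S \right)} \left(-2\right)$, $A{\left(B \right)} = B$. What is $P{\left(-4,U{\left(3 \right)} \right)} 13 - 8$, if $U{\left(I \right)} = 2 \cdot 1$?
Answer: $70$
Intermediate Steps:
$U{\left(I \right)} = 2$
$P{\left(a,S \right)} = 3 S$ ($P{\left(a,S \right)} = S - S \left(-2\right) = S - - 2 S = S + 2 S = 3 S$)
$P{\left(-4,U{\left(3 \right)} \right)} 13 - 8 = 3 \cdot 2 \cdot 13 - 8 = 6 \cdot 13 - 8 = 78 - 8 = 70$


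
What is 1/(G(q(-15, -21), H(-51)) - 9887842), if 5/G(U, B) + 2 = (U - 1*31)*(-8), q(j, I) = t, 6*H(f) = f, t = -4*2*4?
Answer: -502/4963696679 ≈ -1.0113e-7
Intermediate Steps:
t = -32 (t = -8*4 = -32)
H(f) = f/6
q(j, I) = -32
G(U, B) = 5/(246 - 8*U) (G(U, B) = 5/(-2 + (U - 1*31)*(-8)) = 5/(-2 + (U - 31)*(-8)) = 5/(-2 + (-31 + U)*(-8)) = 5/(-2 + (248 - 8*U)) = 5/(246 - 8*U))
1/(G(q(-15, -21), H(-51)) - 9887842) = 1/(-5/(-246 + 8*(-32)) - 9887842) = 1/(-5/(-246 - 256) - 9887842) = 1/(-5/(-502) - 9887842) = 1/(-5*(-1/502) - 9887842) = 1/(5/502 - 9887842) = 1/(-4963696679/502) = -502/4963696679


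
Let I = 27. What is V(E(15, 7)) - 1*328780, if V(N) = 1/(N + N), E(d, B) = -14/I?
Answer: -9205867/28 ≈ -3.2878e+5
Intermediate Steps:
E(d, B) = -14/27
V(N) = 1/(2*N)
V(E(15, 7)) - 1*328780 = 1/(2*(-14/27)) - 1*328780 = (½)*(-27/14) - 328780 = -27/28 - 328780 = -9205867/28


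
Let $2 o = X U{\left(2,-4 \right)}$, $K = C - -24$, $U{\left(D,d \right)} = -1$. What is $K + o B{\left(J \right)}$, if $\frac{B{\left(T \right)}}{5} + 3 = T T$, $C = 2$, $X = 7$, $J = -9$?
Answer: $-1339$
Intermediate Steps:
$K = 26$ ($K = 2 - -24 = 2 + 24 = 26$)
$o = - \frac{7}{2}$ ($o = \frac{7 \left(-1\right)}{2} = \frac{1}{2} \left(-7\right) = - \frac{7}{2} \approx -3.5$)
$B{\left(T \right)} = -15 + 5 T^{2}$ ($B{\left(T \right)} = -15 + 5 T T = -15 + 5 T^{2}$)
$K + o B{\left(J \right)} = 26 - \frac{7 \left(-15 + 5 \left(-9\right)^{2}\right)}{2} = 26 - \frac{7 \left(-15 + 5 \cdot 81\right)}{2} = 26 - \frac{7 \left(-15 + 405\right)}{2} = 26 - 1365 = -1339$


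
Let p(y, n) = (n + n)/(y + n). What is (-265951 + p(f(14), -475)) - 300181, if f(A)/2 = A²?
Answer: -46988006/83 ≈ -5.6612e+5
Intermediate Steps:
f(A) = 2*A²
p(y, n) = 2*n/(n + y) (p(y, n) = (2*n)/(n + y) = 2*n/(n + y))
(-265951 + p(f(14), -475)) - 300181 = (-265951 + 2*(-475)/(-475 + 2*14²)) - 300181 = (-265951 + 2*(-475)/(-475 + 2*196)) - 300181 = (-265951 + 2*(-475)/(-475 + 392)) - 300181 = (-265951 + 2*(-475)/(-83)) - 300181 = (-265951 + 2*(-475)*(-1/83)) - 300181 = (-265951 + 950/83) - 300181 = -22072983/83 - 300181 = -46988006/83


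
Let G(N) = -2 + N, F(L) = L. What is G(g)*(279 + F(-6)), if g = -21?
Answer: -6279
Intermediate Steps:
G(g)*(279 + F(-6)) = (-2 - 21)*(279 - 6) = -23*273 = -6279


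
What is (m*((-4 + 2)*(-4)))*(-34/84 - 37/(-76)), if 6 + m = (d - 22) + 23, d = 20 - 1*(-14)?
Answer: 7598/399 ≈ 19.043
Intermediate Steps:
d = 34 (d = 20 + 14 = 34)
m = 29 (m = -6 + ((34 - 22) + 23) = -6 + (12 + 23) = -6 + 35 = 29)
(m*((-4 + 2)*(-4)))*(-34/84 - 37/(-76)) = (29*((-4 + 2)*(-4)))*(-34/84 - 37/(-76)) = (29*(-2*(-4)))*(-34*1/84 - 37*(-1/76)) = (29*8)*(-17/42 + 37/76) = 232*(131/1596) = 7598/399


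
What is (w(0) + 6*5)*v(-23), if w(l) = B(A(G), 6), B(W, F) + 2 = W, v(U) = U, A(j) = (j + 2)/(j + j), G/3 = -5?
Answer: -19619/30 ≈ -653.97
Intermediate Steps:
G = -15 (G = 3*(-5) = -15)
A(j) = (2 + j)/(2*j) (A(j) = (2 + j)/((2*j)) = (2 + j)*(1/(2*j)) = (2 + j)/(2*j))
B(W, F) = -2 + W
w(l) = -47/30 (w(l) = -2 + (½)*(2 - 15)/(-15) = -2 + (½)*(-1/15)*(-13) = -2 + 13/30 = -47/30)
(w(0) + 6*5)*v(-23) = (-47/30 + 6*5)*(-23) = (-47/30 + 30)*(-23) = (853/30)*(-23) = -19619/30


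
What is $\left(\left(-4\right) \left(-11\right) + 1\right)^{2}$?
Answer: $2025$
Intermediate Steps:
$\left(\left(-4\right) \left(-11\right) + 1\right)^{2} = \left(44 + 1\right)^{2} = 45^{2} = 2025$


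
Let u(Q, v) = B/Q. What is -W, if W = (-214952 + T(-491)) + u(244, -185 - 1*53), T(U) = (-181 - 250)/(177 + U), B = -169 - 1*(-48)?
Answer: 8234347631/38308 ≈ 2.1495e+5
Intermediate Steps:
B = -121 (B = -169 + 48 = -121)
T(U) = -431/(177 + U)
u(Q, v) = -121/Q
W = -8234347631/38308 (W = (-214952 - 431/(177 - 491)) - 121/244 = (-214952 - 431/(-314)) - 121*1/244 = (-214952 - 431*(-1/314)) - 121/244 = (-214952 + 431/314) - 121/244 = -67494497/314 - 121/244 = -8234347631/38308 ≈ -2.1495e+5)
-W = -1*(-8234347631/38308) = 8234347631/38308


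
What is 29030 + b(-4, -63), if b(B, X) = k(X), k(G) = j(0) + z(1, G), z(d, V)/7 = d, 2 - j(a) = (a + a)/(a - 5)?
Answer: 29039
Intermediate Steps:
j(a) = 2 - 2*a/(-5 + a) (j(a) = 2 - (a + a)/(a - 5) = 2 - 2*a/(-5 + a))
z(d, V) = 7*d
k(G) = 9 (k(G) = -10/(-5 + 0) + 7*1 = -10/(-5) + 7 = -10*(-⅕) + 7 = 2 + 7 = 9)
b(B, X) = 9
29030 + b(-4, -63) = 29030 + 9 = 29039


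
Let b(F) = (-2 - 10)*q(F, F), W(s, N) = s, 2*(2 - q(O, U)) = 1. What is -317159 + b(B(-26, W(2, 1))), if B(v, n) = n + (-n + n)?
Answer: -317177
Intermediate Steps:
q(O, U) = 3/2 (q(O, U) = 2 - ½*1 = 2 - ½ = 3/2)
B(v, n) = n (B(v, n) = n + 0 = n)
b(F) = -18 (b(F) = (-2 - 10)*(3/2) = -12*3/2 = -18)
-317159 + b(B(-26, W(2, 1))) = -317159 - 18 = -317177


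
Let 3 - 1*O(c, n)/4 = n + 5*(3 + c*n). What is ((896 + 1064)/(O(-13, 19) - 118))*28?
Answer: 27440/2349 ≈ 11.682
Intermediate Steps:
O(c, n) = -48 - 4*n - 20*c*n (O(c, n) = 12 - 4*(n + 5*(3 + c*n)) = 12 - 4*(n + (15 + 5*c*n)) = 12 - 4*(15 + n + 5*c*n) = 12 + (-60 - 4*n - 20*c*n) = -48 - 4*n - 20*c*n)
((896 + 1064)/(O(-13, 19) - 118))*28 = ((896 + 1064)/((-48 - 4*19 - 20*(-13)*19) - 118))*28 = (1960/((-48 - 76 + 4940) - 118))*28 = (1960/(4816 - 118))*28 = (1960/4698)*28 = (1960*(1/4698))*28 = (980/2349)*28 = 27440/2349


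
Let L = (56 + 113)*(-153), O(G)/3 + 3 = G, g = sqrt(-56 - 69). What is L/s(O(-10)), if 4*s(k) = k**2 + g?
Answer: -78656994/1156783 + 258570*I*sqrt(5)/1156783 ≈ -67.996 + 0.49982*I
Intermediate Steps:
g = 5*I*sqrt(5) (g = sqrt(-125) = 5*I*sqrt(5) ≈ 11.18*I)
O(G) = -9 + 3*G
s(k) = k**2/4 + 5*I*sqrt(5)/4 (s(k) = (k**2 + 5*I*sqrt(5))/4 = k**2/4 + 5*I*sqrt(5)/4)
L = -25857 (L = 169*(-153) = -25857)
L/s(O(-10)) = -25857/((-9 + 3*(-10))**2/4 + 5*I*sqrt(5)/4) = -25857/((-9 - 30)**2/4 + 5*I*sqrt(5)/4) = -25857/((1/4)*(-39)**2 + 5*I*sqrt(5)/4) = -25857/((1/4)*1521 + 5*I*sqrt(5)/4) = -25857/(1521/4 + 5*I*sqrt(5)/4)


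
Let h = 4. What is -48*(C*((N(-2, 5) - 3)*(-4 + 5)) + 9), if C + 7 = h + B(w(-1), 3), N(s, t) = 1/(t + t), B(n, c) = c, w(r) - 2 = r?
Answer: -432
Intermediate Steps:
w(r) = 2 + r
N(s, t) = 1/(2*t)
C = 0 (C = -7 + (4 + 3) = -7 + 7 = 0)
-48*(C*((N(-2, 5) - 3)*(-4 + 5)) + 9) = -48*(0*(((1/2)/5 - 3)*(-4 + 5)) + 9) = -48*(0*(((1/2)*(1/5) - 3)*1) + 9) = -48*(0*((1/10 - 3)*1) + 9) = -48*(0*(-29/10*1) + 9) = -48*(0*(-29/10) + 9) = -48*(0 + 9) = -48*9 = -432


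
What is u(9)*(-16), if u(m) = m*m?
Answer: -1296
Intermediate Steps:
u(m) = m**2
u(9)*(-16) = 9**2*(-16) = 81*(-16) = -1296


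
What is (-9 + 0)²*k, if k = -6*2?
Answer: -972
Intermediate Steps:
k = -12
(-9 + 0)²*k = (-9 + 0)²*(-12) = (-9)²*(-12) = 81*(-12) = -972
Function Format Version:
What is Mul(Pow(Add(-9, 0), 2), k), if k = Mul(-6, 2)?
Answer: -972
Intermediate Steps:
k = -12
Mul(Pow(Add(-9, 0), 2), k) = Mul(Pow(Add(-9, 0), 2), -12) = Mul(Pow(-9, 2), -12) = Mul(81, -12) = -972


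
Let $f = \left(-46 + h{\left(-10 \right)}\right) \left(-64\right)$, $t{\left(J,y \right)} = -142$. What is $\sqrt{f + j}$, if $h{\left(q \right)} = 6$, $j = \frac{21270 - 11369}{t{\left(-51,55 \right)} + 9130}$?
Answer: $\frac{\sqrt{51724099707}}{4494} \approx 50.607$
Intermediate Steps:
$j = \frac{9901}{8988}$ ($j = \frac{21270 - 11369}{-142 + 9130} = \frac{9901}{8988} \approx 1.1016$)
$f = 2560$ ($f = \left(-46 + 6\right) \left(-64\right) = \left(-40\right) \left(-64\right) = 2560$)
$\sqrt{f + j} = \sqrt{2560 + \frac{9901}{8988}} = \sqrt{\frac{23019181}{8988}} = \frac{\sqrt{51724099707}}{4494}$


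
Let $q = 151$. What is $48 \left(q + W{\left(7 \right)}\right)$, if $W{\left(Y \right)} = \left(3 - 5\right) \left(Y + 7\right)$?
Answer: $5904$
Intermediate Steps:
$W{\left(Y \right)} = -14 - 2 Y$ ($W{\left(Y \right)} = - 2 \left(7 + Y\right) = -14 - 2 Y$)
$48 \left(q + W{\left(7 \right)}\right) = 48 \left(151 - 28\right) = 48 \cdot 123 = 5904$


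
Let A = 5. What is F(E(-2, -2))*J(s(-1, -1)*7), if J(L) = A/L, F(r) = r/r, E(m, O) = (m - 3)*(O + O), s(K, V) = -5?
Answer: -1/7 ≈ -0.14286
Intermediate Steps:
E(m, O) = 2*O*(-3 + m) (E(m, O) = (-3 + m)*(2*O) = 2*O*(-3 + m))
F(r) = 1
J(L) = 5/L
F(E(-2, -2))*J(s(-1, -1)*7) = 1*(5/((-5*7))) = 1*(5/(-35)) = 1*(5*(-1/35)) = 1*(-1/7) = -1/7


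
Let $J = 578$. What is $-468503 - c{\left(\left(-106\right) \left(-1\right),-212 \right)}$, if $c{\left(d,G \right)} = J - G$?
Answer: $-469293$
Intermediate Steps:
$c{\left(d,G \right)} = 578 - G$
$-468503 - c{\left(\left(-106\right) \left(-1\right),-212 \right)} = -468503 - \left(578 - -212\right) = -468503 - \left(578 + 212\right) = -468503 - 790 = -469293$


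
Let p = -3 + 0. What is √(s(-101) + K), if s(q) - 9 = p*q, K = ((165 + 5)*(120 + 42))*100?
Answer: 2*√688578 ≈ 1659.6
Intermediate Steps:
p = -3
K = 2754000 (K = (170*162)*100 = 27540*100 = 2754000)
s(q) = 9 - 3*q
√(s(-101) + K) = √((9 - 3*(-101)) + 2754000) = √((9 + 303) + 2754000) = √(312 + 2754000) = √2754312 = 2*√688578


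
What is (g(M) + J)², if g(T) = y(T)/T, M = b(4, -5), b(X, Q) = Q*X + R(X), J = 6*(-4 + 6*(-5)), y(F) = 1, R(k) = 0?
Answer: 16654561/400 ≈ 41636.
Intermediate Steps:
J = -204 (J = 6*(-4 - 30) = 6*(-34) = -204)
b(X, Q) = Q*X (b(X, Q) = Q*X + 0 = Q*X)
M = -20 (M = -5*4 = -20)
g(T) = 1/T
(g(M) + J)² = (1/(-20) - 204)² = (-1/20 - 204)² = (-4081/20)² = 16654561/400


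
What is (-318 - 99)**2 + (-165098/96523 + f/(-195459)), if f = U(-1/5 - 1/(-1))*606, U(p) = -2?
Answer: 1093535994976189/6288763019 ≈ 1.7389e+5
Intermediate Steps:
f = -1212 (f = -2*606 = -1212)
(-318 - 99)**2 + (-165098/96523 + f/(-195459)) = (-318 - 99)**2 + (-165098/96523 - 1212/(-195459)) = (-417)**2 + (-165098*1/96523 - 1212*(-1/195459)) = 173889 + (-165098/96523 + 404/65153) = 173889 - 10717634702/6288763019 = 1093535994976189/6288763019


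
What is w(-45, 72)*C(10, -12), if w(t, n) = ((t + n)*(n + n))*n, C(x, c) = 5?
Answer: 1399680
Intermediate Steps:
w(t, n) = 2*n**2*(n + t) (w(t, n) = ((n + t)*(2*n))*n = (2*n*(n + t))*n = 2*n**2*(n + t))
w(-45, 72)*C(10, -12) = (2*72**2*(72 - 45))*5 = (2*5184*27)*5 = 279936*5 = 1399680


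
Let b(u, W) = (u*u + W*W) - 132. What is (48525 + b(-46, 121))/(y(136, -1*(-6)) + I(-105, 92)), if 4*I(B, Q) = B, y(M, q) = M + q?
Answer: 260600/463 ≈ 562.85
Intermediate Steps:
b(u, W) = -132 + W**2 + u**2 (b(u, W) = (u**2 + W**2) - 132 = (W**2 + u**2) - 132 = -132 + W**2 + u**2)
I(B, Q) = B/4
(48525 + b(-46, 121))/(y(136, -1*(-6)) + I(-105, 92)) = (48525 + (-132 + 121**2 + (-46)**2))/((136 - 1*(-6)) + (1/4)*(-105)) = (48525 + (-132 + 14641 + 2116))/((136 + 6) - 105/4) = (48525 + 16625)/(142 - 105/4) = 65150/(463/4) = 65150*(4/463) = 260600/463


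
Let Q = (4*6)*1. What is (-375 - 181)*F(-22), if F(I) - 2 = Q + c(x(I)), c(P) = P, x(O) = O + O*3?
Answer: 34472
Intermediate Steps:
x(O) = 4*O (x(O) = O + 3*O = 4*O)
Q = 24 (Q = 24*1 = 24)
F(I) = 26 + 4*I (F(I) = 2 + (24 + 4*I) = 26 + 4*I)
(-375 - 181)*F(-22) = (-375 - 181)*(26 + 4*(-22)) = -556*(26 - 88) = -556*(-62) = 34472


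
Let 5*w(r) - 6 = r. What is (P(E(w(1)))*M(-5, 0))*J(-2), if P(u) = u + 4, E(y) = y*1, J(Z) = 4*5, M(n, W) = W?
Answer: 0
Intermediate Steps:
J(Z) = 20
w(r) = 6/5 + r/5
E(y) = y
P(u) = 4 + u
(P(E(w(1)))*M(-5, 0))*J(-2) = ((4 + (6/5 + (⅕)*1))*0)*20 = ((4 + (6/5 + ⅕))*0)*20 = ((4 + 7/5)*0)*20 = ((27/5)*0)*20 = 0*20 = 0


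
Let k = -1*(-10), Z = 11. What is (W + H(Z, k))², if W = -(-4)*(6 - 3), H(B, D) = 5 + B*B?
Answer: 19044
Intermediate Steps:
k = 10
H(B, D) = 5 + B²
W = 12 (W = -(-4)*3 = -1*(-12) = 12)
(W + H(Z, k))² = (12 + (5 + 11²))² = (12 + (5 + 121))² = (12 + 126)² = 138² = 19044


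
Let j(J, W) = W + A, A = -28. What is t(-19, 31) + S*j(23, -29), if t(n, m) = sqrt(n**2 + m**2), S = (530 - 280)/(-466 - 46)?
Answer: 7125/256 + sqrt(1322) ≈ 64.191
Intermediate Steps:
j(J, W) = -28 + W (j(J, W) = W - 28 = -28 + W)
S = -125/256 (S = 250/(-512) = 250*(-1/512) = -125/256 ≈ -0.48828)
t(n, m) = sqrt(m**2 + n**2)
t(-19, 31) + S*j(23, -29) = sqrt(31**2 + (-19)**2) - 125*(-28 - 29)/256 = sqrt(961 + 361) - 125/256*(-57) = sqrt(1322) + 7125/256 = 7125/256 + sqrt(1322)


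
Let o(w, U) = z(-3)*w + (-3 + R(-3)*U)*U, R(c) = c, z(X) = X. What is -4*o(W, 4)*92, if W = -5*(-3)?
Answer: 38640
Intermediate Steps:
W = 15
o(w, U) = -3*w + U*(-3 - 3*U) (o(w, U) = -3*w + (-3 - 3*U)*U = -3*w + U*(-3 - 3*U))
-4*o(W, 4)*92 = -4*(-3*4 - 3*15 - 3*4**2)*92 = -4*(-12 - 45 - 3*16)*92 = -4*(-12 - 45 - 48)*92 = -4*(-105)*92 = 420*92 = 38640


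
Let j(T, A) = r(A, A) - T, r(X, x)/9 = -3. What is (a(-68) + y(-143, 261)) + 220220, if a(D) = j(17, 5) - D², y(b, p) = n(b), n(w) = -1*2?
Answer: 215550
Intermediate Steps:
r(X, x) = -27 (r(X, x) = 9*(-3) = -27)
n(w) = -2
j(T, A) = -27 - T
y(b, p) = -2
a(D) = -44 - D² (a(D) = (-27 - 1*17) - D² = (-27 - 17) - D² = -44 - D²)
(a(-68) + y(-143, 261)) + 220220 = ((-44 - 1*(-68)²) - 2) + 220220 = ((-44 - 1*4624) - 2) + 220220 = ((-44 - 4624) - 2) + 220220 = (-4668 - 2) + 220220 = -4670 + 220220 = 215550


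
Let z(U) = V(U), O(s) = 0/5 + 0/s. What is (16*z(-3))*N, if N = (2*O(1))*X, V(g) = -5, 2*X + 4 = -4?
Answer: 0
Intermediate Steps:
O(s) = 0 (O(s) = 0*(⅕) + 0 = 0 + 0 = 0)
X = -4 (X = -2 + (½)*(-4) = -2 - 2 = -4)
z(U) = -5
N = 0 (N = (2*0)*(-4) = 0*(-4) = 0)
(16*z(-3))*N = (16*(-5))*0 = -80*0 = 0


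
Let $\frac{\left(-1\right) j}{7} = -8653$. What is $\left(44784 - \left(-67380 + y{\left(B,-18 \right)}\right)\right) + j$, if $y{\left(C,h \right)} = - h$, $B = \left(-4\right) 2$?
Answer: $172717$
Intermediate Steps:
$B = -8$
$j = 60571$ ($j = \left(-7\right) \left(-8653\right) = 60571$)
$\left(44784 - \left(-67380 + y{\left(B,-18 \right)}\right)\right) + j = \left(44784 + \left(67380 - \left(-1\right) \left(-18\right)\right)\right) + 60571 = \left(44784 + \left(67380 - 18\right)\right) + 60571 = \left(44784 + 67362\right) + 60571 = 112146 + 60571 = 172717$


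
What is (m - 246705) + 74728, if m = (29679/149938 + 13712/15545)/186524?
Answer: -74766582333295787169/434747567034040 ≈ -1.7198e+5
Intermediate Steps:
m = 2517309911/434747567034040 (m = (29679*(1/149938) + 13712*(1/15545))*(1/186524) = (29679/149938 + 13712/15545)*(1/186524) = (2517309911/2330786210)*(1/186524) = 2517309911/434747567034040 ≈ 5.7903e-6)
(m - 246705) + 74728 = (2517309911/434747567034040 - 246705) + 74728 = -107254398522615528289/434747567034040 + 74728 = -74766582333295787169/434747567034040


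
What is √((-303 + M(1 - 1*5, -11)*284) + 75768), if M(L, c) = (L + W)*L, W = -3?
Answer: √83417 ≈ 288.82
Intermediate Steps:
M(L, c) = L*(-3 + L) (M(L, c) = (L - 3)*L = (-3 + L)*L = L*(-3 + L))
√((-303 + M(1 - 1*5, -11)*284) + 75768) = √((-303 + ((1 - 1*5)*(-3 + (1 - 1*5)))*284) + 75768) = √((-303 + ((1 - 5)*(-3 + (1 - 5)))*284) + 75768) = √((-303 - 4*(-3 - 4)*284) + 75768) = √((-303 - 4*(-7)*284) + 75768) = √((-303 + 28*284) + 75768) = √((-303 + 7952) + 75768) = √(7649 + 75768) = √83417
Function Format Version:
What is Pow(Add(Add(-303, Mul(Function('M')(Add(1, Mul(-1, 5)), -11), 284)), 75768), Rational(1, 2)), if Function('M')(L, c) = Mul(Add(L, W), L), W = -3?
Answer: Pow(83417, Rational(1, 2)) ≈ 288.82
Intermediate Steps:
Function('M')(L, c) = Mul(L, Add(-3, L)) (Function('M')(L, c) = Mul(Add(L, -3), L) = Mul(Add(-3, L), L) = Mul(L, Add(-3, L)))
Pow(Add(Add(-303, Mul(Function('M')(Add(1, Mul(-1, 5)), -11), 284)), 75768), Rational(1, 2)) = Pow(Add(Add(-303, Mul(Mul(Add(1, Mul(-1, 5)), Add(-3, Add(1, Mul(-1, 5)))), 284)), 75768), Rational(1, 2)) = Pow(Add(Add(-303, Mul(Mul(Add(1, -5), Add(-3, Add(1, -5))), 284)), 75768), Rational(1, 2)) = Pow(Add(Add(-303, Mul(Mul(-4, Add(-3, -4)), 284)), 75768), Rational(1, 2)) = Pow(Add(Add(-303, Mul(Mul(-4, -7), 284)), 75768), Rational(1, 2)) = Pow(Add(Add(-303, Mul(28, 284)), 75768), Rational(1, 2)) = Pow(Add(Add(-303, 7952), 75768), Rational(1, 2)) = Pow(Add(7649, 75768), Rational(1, 2)) = Pow(83417, Rational(1, 2))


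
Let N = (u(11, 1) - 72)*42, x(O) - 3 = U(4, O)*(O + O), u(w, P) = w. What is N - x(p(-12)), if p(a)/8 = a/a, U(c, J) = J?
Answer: -2693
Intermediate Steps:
p(a) = 8 (p(a) = 8*(a/a) = 8*1 = 8)
x(O) = 3 + 2*O² (x(O) = 3 + O*(O + O) = 3 + O*(2*O) = 3 + 2*O²)
N = -2562 (N = (11 - 72)*42 = -61*42 = -2562)
N - x(p(-12)) = -2562 - (3 + 2*8²) = -2562 - (3 + 2*64) = -2562 - (3 + 128) = -2562 - 1*131 = -2562 - 131 = -2693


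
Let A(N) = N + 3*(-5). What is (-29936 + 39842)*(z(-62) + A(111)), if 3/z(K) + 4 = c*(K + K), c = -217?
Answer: 4264181337/4484 ≈ 9.5098e+5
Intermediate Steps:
z(K) = 3/(-4 - 434*K) (z(K) = 3/(-4 - 217*(K + K)) = 3/(-4 - 434*K))
A(N) = -15 + N (A(N) = N - 15 = -15 + N)
(-29936 + 39842)*(z(-62) + A(111)) = (-29936 + 39842)*(3/(2*(-2 - 217*(-62))) + (-15 + 111)) = 9906*(3/(2*(-2 + 13454)) + 96) = 9906*((3/2)/13452 + 96) = 9906*((3/2)*(1/13452) + 96) = 9906*(1/8968 + 96) = 9906*(860929/8968) = 4264181337/4484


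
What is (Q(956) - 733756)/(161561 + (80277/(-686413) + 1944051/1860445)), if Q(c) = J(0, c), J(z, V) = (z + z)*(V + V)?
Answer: -937031090991546460/206320015978874183 ≈ -4.5416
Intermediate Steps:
J(z, V) = 4*V*z (J(z, V) = (2*z)*(2*V) = 4*V*z)
Q(c) = 0 (Q(c) = 4*c*0 = 0)
(Q(956) - 733756)/(161561 + (80277/(-686413) + 1944051/1860445)) = (0 - 733756)/(161561 + (80277/(-686413) + 1944051/1860445)) = -733756/(161561 + (80277*(-1/686413) + 1944051*(1/1860445))) = -733756/(161561 + (-80277/686413 + 1944051/1860445)) = -733756/(161561 + 1185070935798/1277033633785) = -733756/206320015978874183/1277033633785 = -733756*1277033633785/206320015978874183 = -937031090991546460/206320015978874183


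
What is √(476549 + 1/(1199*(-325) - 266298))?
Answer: 6*√5696091931638118/655973 ≈ 690.33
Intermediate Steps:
√(476549 + 1/(1199*(-325) - 266298)) = √(476549 + 1/(-389675 - 266298)) = √(476549 + 1/(-655973)) = √(476549 - 1/655973) = √(312603277176/655973) = 6*√5696091931638118/655973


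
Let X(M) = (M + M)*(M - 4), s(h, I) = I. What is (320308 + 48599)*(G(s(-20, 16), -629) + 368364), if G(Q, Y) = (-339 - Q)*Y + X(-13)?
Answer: 218430203607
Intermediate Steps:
X(M) = 2*M*(-4 + M) (X(M) = (2*M)*(-4 + M) = 2*M*(-4 + M))
G(Q, Y) = 442 + Y*(-339 - Q) (G(Q, Y) = (-339 - Q)*Y + 2*(-13)*(-4 - 13) = Y*(-339 - Q) + 2*(-13)*(-17) = Y*(-339 - Q) + 442 = 442 + Y*(-339 - Q))
(320308 + 48599)*(G(s(-20, 16), -629) + 368364) = (320308 + 48599)*((442 - 339*(-629) - 1*16*(-629)) + 368364) = 368907*((442 + 213231 + 10064) + 368364) = 368907*(223737 + 368364) = 368907*592101 = 218430203607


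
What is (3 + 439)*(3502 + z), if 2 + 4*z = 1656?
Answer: 1730651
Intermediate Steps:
z = 827/2 (z = -½ + (¼)*1656 = -½ + 414 = 827/2 ≈ 413.50)
(3 + 439)*(3502 + z) = (3 + 439)*(3502 + 827/2) = 442*(7831/2) = 1730651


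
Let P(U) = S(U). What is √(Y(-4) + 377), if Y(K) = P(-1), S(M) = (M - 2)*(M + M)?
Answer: √383 ≈ 19.570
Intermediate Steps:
S(M) = 2*M*(-2 + M) (S(M) = (-2 + M)*(2*M) = 2*M*(-2 + M))
P(U) = 2*U*(-2 + U)
Y(K) = 6 (Y(K) = 2*(-1)*(-2 - 1) = 2*(-1)*(-3) = 6)
√(Y(-4) + 377) = √(6 + 377) = √383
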